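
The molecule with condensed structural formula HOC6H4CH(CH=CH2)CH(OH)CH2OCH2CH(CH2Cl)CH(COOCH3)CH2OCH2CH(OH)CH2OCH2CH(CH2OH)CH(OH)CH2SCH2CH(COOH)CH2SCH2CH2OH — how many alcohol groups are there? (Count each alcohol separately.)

5

–OH attached directly to an aromatic ring → phenol (not alcohol); the ring itself is an arene.
pendant –CH=CH2: C=C double bond → alkene.
–OH on an sp³ carbon → alcohol (secondary).
C–O–C with sp³ carbons on both sides and no adjacent C=O → ether.
pendant –CH2X: halogen on sp³ carbon → alkyl halide.
pendant –COOCH3: carbonyl C bonded to C and –OCH3 → ester.
C–O–C with sp³ carbons on both sides and no adjacent C=O → ether.
–OH on an sp³ carbon → alcohol (secondary).
C–O–C with sp³ carbons on both sides and no adjacent C=O → ether.
pendant –CH2OH on an sp³ backbone C → alcohol.
–OH on an sp³ carbon → alcohol (secondary).
C–S–C linkage → sulfide (thioether).
pendant –COOH: carbonyl C bonded to C and –OH → carboxylic acid.
C–S–C linkage → sulfide (thioether).
–OH on an sp³ carbon → alcohol.
Alcohol appears at: CH(OH), CH(OH), CH(CH2OH), CH(OH), CH2OH → 5.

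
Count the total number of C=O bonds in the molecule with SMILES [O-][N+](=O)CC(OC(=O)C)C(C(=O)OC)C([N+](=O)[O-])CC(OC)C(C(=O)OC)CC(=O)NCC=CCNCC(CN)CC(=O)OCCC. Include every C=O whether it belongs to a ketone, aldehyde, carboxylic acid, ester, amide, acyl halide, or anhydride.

CH(OCOCH3): ester, 1 C=O (running total 1).
CH(COOCH3): ester, 1 C=O (running total 2).
CH(COOCH3): ester, 1 C=O (running total 3).
CH2CONHCH2: amide, 1 C=O (running total 4).
CH2COOCH2: ester, 1 C=O (running total 5).

5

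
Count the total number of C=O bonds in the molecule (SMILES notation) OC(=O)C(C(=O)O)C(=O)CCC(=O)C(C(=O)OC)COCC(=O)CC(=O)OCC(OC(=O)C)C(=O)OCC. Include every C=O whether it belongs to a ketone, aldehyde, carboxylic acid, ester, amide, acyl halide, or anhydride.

9

HOOC: carboxylic acid, 1 C=O (running total 1).
CH(COOH): carboxylic acid, 1 C=O (running total 2).
CO: ketone, 1 C=O (running total 3).
CO: ketone, 1 C=O (running total 4).
CH(COOCH3): ester, 1 C=O (running total 5).
CO: ketone, 1 C=O (running total 6).
CH2COOCH2: ester, 1 C=O (running total 7).
CH(OCOCH3): ester, 1 C=O (running total 8).
COOCH2CH3: ester, 1 C=O (running total 9).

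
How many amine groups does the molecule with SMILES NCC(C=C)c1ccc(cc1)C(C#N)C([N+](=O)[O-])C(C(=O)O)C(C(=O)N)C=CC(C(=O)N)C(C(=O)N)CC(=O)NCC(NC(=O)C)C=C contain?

1

–NH2 on an sp³ carbon with no adjacent C=O → amine.
pendant –CH=CH2: C=C double bond → alkene.
para-disubstituted benzene ring → arene.
pendant –C≡N: nitrile.
–NO2 on an sp³ carbon → nitro (the N=O is not a carbonyl).
pendant –COOH: carbonyl C bonded to C and –OH → carboxylic acid.
pendant –CONH2: carbonyl C bonded to C and N → amide.
C=C double bond → alkene.
pendant –CONH2: carbonyl C bonded to C and N → amide.
pendant –CONH2: carbonyl C bonded to C and N → amide.
–C(=O)–N– linkage → amide (the N is not an amine).
pendant –NHC(=O)CH3: N bonded to a carbonyl → amide (not amine).
C=C double bond → alkene.
Amine appears at: H2NCH2 → 1.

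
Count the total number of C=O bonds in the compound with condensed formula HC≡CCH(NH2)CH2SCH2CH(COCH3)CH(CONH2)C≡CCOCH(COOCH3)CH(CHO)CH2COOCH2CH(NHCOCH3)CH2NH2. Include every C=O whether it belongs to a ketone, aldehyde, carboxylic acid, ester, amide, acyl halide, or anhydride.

7

CH(COCH3): ketone, 1 C=O (running total 1).
CH(CONH2): amide, 1 C=O (running total 2).
CO: ketone, 1 C=O (running total 3).
CH(COOCH3): ester, 1 C=O (running total 4).
CH(CHO): aldehyde, 1 C=O (running total 5).
CH2COOCH2: ester, 1 C=O (running total 6).
CH(NHCOCH3): amide, 1 C=O (running total 7).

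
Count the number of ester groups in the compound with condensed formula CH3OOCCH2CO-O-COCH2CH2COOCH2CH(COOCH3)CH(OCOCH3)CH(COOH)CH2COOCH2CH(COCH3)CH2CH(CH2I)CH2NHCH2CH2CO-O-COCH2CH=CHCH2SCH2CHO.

5

Taking each segment in turn:
  CH3OOC: CH3O–C(=O)–: carbonyl C bonded to C and to –OCH3 → ester (not ketone + ether).
  CH2CO-O-COCH2: two acyl groups sharing one oxygen, –C(=O)–O–C(=O)– → anhydride.
  CH2COOCH2: –C(=O)–O–C with C on the carbonyl side → ester.
  CH(COOCH3): pendant –COOCH3: carbonyl C bonded to C and –OCH3 → ester.
  CH(OCOCH3): pendant –OC(=O)CH3: an acyloxy group → ester.
  CH(COOH): pendant –COOH: carbonyl C bonded to C and –OH → carboxylic acid.
  CH2COOCH2: –C(=O)–O–C with C on the carbonyl side → ester.
  CH(COCH3): pendant –COCH3: carbonyl C bonded to two carbons → ketone.
  CH(CH2I): pendant –CH2X: halogen on sp³ carbon → alkyl halide.
  CH2NHCH2: C–N–C with sp³ carbons and no adjacent C=O → amine (secondary).
  CH2CO-O-COCH2: two acyl groups sharing one oxygen, –C(=O)–O–C(=O)– → anhydride.
  CH=CH: C=C double bond → alkene.
  CH2SCH2: C–S–C linkage → sulfide (thioether).
  CHO: terminal –CHO: carbonyl C bonded to H and C → aldehyde.
Ester appears at: CH3OOC, CH2COOCH2, CH(COOCH3), CH(OCOCH3), CH2COOCH2 → 5.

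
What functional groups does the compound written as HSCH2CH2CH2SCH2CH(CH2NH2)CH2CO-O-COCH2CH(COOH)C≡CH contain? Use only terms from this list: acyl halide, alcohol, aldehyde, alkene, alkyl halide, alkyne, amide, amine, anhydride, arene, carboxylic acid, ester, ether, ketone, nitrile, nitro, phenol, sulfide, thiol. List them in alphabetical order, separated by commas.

–SH on an sp³ carbon → thiol.
C–S–C linkage → sulfide (thioether).
pendant –CH2NH2: N on sp³ C, no adjacent C=O → amine.
two acyl groups sharing one oxygen, –C(=O)–O–C(=O)– → anhydride.
pendant –COOH: carbonyl C bonded to C and –OH → carboxylic acid.
C≡C triple bond → alkyne.

alkyne, amine, anhydride, carboxylic acid, sulfide, thiol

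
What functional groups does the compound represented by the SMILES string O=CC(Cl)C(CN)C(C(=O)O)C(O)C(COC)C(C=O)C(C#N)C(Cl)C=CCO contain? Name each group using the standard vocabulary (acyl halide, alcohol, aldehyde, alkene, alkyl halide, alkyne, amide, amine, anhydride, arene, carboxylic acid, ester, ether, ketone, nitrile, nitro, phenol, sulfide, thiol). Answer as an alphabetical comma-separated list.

alcohol, aldehyde, alkene, alkyl halide, amine, carboxylic acid, ether, nitrile

terminal –CHO: carbonyl C bonded to H and C → aldehyde.
halogen on an sp³ carbon → alkyl halide.
pendant –CH2NH2: N on sp³ C, no adjacent C=O → amine.
pendant –COOH: carbonyl C bonded to C and –OH → carboxylic acid.
–OH on an sp³ carbon → alcohol (secondary).
pendant –CH2OCH3: C–O–C linkage → ether.
pendant –CHO: carbonyl C bonded to C and H → aldehyde.
pendant –C≡N: nitrile.
halogen on an sp³ carbon → alkyl halide.
C=C double bond → alkene.
–OH on an sp³ carbon → alcohol.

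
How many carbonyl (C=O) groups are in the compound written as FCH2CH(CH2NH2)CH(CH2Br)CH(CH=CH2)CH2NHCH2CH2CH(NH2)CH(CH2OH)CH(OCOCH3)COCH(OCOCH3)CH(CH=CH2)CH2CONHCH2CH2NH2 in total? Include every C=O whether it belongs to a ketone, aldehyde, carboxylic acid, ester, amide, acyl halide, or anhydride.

4

CH(OCOCH3): ester, 1 C=O (running total 1).
CO: ketone, 1 C=O (running total 2).
CH(OCOCH3): ester, 1 C=O (running total 3).
CH2CONHCH2: amide, 1 C=O (running total 4).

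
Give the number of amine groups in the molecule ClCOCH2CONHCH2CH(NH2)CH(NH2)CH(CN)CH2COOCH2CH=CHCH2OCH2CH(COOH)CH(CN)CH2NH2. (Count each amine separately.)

Taking each segment in turn:
  ClCO: –C(=O)Cl: carbonyl C bonded to C and to a halogen → acyl halide (not alkyl halide).
  CH2CONHCH2: –C(=O)–N– linkage → amide (the N is not an amine).
  CH(NH2): –NH2 on an sp³ carbon with no adjacent C=O → amine.
  CH(NH2): –NH2 on an sp³ carbon with no adjacent C=O → amine.
  CH(CN): pendant –C≡N: nitrile.
  CH2COOCH2: –C(=O)–O–C with C on the carbonyl side → ester.
  CH=CH: C=C double bond → alkene.
  CH2OCH2: C–O–C with sp³ carbons on both sides and no adjacent C=O → ether.
  CH(COOH): pendant –COOH: carbonyl C bonded to C and –OH → carboxylic acid.
  CH(CN): pendant –C≡N: nitrile.
  CH2NH2: –NH2 on an sp³ carbon with no adjacent C=O → amine.
Amine appears at: CH(NH2), CH(NH2), CH2NH2 → 3.

3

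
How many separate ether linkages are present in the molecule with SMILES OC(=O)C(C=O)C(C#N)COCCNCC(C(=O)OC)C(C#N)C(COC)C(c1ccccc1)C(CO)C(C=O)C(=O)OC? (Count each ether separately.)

2

Working along the chain:
  HOOC: –COOH: carbonyl C bonded to –OH and C → carboxylic acid (the –OH is not a separate alcohol).
  CH(CHO): pendant –CHO: carbonyl C bonded to C and H → aldehyde.
  CH(CN): pendant –C≡N: nitrile.
  CH2OCH2: C–O–C with sp³ carbons on both sides and no adjacent C=O → ether.
  CH2NHCH2: C–N–C with sp³ carbons and no adjacent C=O → amine (secondary).
  CH(COOCH3): pendant –COOCH3: carbonyl C bonded to C and –OCH3 → ester.
  CH(CN): pendant –C≡N: nitrile.
  CH(CH2OCH3): pendant –CH2OCH3: C–O–C linkage → ether.
  CH(C6H5): pendant –C6H5: benzene ring → arene.
  CH(CH2OH): pendant –CH2OH on an sp³ backbone C → alcohol.
  CH(CHO): pendant –CHO: carbonyl C bonded to C and H → aldehyde.
  COOCH3: –C(=O)OCH3: carbonyl C bonded to C and to –OCH3 → ester (not ketone + ether).
Ether appears at: CH2OCH2, CH(CH2OCH3) → 2.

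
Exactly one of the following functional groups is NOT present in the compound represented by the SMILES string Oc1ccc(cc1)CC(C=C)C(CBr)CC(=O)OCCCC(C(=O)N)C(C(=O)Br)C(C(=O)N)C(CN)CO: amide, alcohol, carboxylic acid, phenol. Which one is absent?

carboxylic acid

alcohol: present (CH2OH — –OH on an sp³ carbon → alcohol).
amide: present (CH(CONH2) — pendant –CONH2: carbonyl C bonded to C and N → amide).
phenol: present (HOC6H4 — –OH attached directly to an aromatic ring → phenol (not alcohol); the ring itself is an arene).
carboxylic acid: absent. In CH2COOCH2, the acyl oxygen is bonded to carbon (–O–C), not to H, so this is an ester. In CH(CONH2), the carbonyl is bonded to nitrogen, not to –OH; that is an amide.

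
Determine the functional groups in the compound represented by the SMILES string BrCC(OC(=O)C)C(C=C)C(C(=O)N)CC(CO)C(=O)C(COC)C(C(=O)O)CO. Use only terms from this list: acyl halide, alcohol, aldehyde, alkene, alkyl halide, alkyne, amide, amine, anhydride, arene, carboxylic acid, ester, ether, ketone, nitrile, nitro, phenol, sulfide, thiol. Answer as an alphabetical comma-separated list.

halogen on an sp³ carbon → alkyl halide.
pendant –OC(=O)CH3: an acyloxy group → ester.
pendant –CH=CH2: C=C double bond → alkene.
pendant –CONH2: carbonyl C bonded to C and N → amide.
pendant –CH2OH on an sp³ backbone C → alcohol.
–C(=O)– with carbon on both sides → ketone.
pendant –CH2OCH3: C–O–C linkage → ether.
pendant –COOH: carbonyl C bonded to C and –OH → carboxylic acid.
–OH on an sp³ carbon → alcohol.

alcohol, alkene, alkyl halide, amide, carboxylic acid, ester, ether, ketone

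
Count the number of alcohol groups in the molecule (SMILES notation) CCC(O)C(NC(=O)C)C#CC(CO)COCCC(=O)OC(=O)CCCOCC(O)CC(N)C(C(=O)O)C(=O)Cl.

3

Reading the structure from left to right:
  CH(OH): –OH on an sp³ carbon → alcohol (secondary).
  CH(NHCOCH3): pendant –NHC(=O)CH3: N bonded to a carbonyl → amide (not amine).
  C≡C: C≡C triple bond → alkyne.
  CH(CH2OH): pendant –CH2OH on an sp³ backbone C → alcohol.
  CH2OCH2: C–O–C with sp³ carbons on both sides and no adjacent C=O → ether.
  CH2CO-O-COCH2: two acyl groups sharing one oxygen, –C(=O)–O–C(=O)– → anhydride.
  CH2OCH2: C–O–C with sp³ carbons on both sides and no adjacent C=O → ether.
  CH(OH): –OH on an sp³ carbon → alcohol (secondary).
  CH(NH2): –NH2 on an sp³ carbon with no adjacent C=O → amine.
  CH(COOH): pendant –COOH: carbonyl C bonded to C and –OH → carboxylic acid.
  COCl: –C(=O)Cl: carbonyl C bonded to C and to a halogen → acyl halide (not alkyl halide).
Alcohol appears at: CH(OH), CH(CH2OH), CH(OH) → 3.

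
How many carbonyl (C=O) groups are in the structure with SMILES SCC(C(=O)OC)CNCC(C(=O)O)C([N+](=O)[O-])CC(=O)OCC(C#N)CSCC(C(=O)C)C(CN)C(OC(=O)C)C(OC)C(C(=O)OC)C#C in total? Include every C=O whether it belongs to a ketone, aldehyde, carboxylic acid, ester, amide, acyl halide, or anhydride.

CH(COOCH3): ester, 1 C=O (running total 1).
CH(COOH): carboxylic acid, 1 C=O (running total 2).
CH2COOCH2: ester, 1 C=O (running total 3).
CH(COCH3): ketone, 1 C=O (running total 4).
CH(OCOCH3): ester, 1 C=O (running total 5).
CH(COOCH3): ester, 1 C=O (running total 6).

6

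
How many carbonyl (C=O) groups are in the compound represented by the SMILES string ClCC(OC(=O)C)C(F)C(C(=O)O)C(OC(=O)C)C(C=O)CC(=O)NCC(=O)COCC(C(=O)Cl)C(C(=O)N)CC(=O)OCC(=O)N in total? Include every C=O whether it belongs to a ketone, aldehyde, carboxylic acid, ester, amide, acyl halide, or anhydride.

CH(OCOCH3): ester, 1 C=O (running total 1).
CH(COOH): carboxylic acid, 1 C=O (running total 2).
CH(OCOCH3): ester, 1 C=O (running total 3).
CH(CHO): aldehyde, 1 C=O (running total 4).
CH2CONHCH2: amide, 1 C=O (running total 5).
CO: ketone, 1 C=O (running total 6).
CH(COCl): acyl halide, 1 C=O (running total 7).
CH(CONH2): amide, 1 C=O (running total 8).
CH2COOCH2: ester, 1 C=O (running total 9).
CONH2: amide, 1 C=O (running total 10).

10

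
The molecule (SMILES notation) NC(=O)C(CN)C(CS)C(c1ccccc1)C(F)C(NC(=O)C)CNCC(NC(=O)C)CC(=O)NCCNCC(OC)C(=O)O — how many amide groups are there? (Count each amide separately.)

4

–C(=O)NH2: carbonyl C bonded to C and to N → amide (the N is not a separate amine).
pendant –CH2NH2: N on sp³ C, no adjacent C=O → amine.
pendant –CH2SH → thiol.
pendant –C6H5: benzene ring → arene.
halogen on an sp³ carbon → alkyl halide.
pendant –NHC(=O)CH3: N bonded to a carbonyl → amide (not amine).
C–N–C with sp³ carbons and no adjacent C=O → amine (secondary).
pendant –NHC(=O)CH3: N bonded to a carbonyl → amide (not amine).
–C(=O)–N– linkage → amide (the N is not an amine).
C–N–C with sp³ carbons and no adjacent C=O → amine (secondary).
pendant –OCH3: C–O–C with sp³ C, no adjacent C=O → ether.
–COOH: carbonyl C bonded to –OH and C → carboxylic acid (the –OH is not a separate alcohol).
Amide appears at: H2NCO, CH(NHCOCH3), CH(NHCOCH3), CH2CONHCH2 → 4.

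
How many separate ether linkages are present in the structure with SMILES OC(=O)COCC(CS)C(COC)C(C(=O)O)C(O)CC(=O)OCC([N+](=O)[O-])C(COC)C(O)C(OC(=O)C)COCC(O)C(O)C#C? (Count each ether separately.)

4

Working along the chain:
  HOOC: –COOH: carbonyl C bonded to –OH and C → carboxylic acid (the –OH is not a separate alcohol).
  CH2OCH2: C–O–C with sp³ carbons on both sides and no adjacent C=O → ether.
  CH(CH2SH): pendant –CH2SH → thiol.
  CH(CH2OCH3): pendant –CH2OCH3: C–O–C linkage → ether.
  CH(COOH): pendant –COOH: carbonyl C bonded to C and –OH → carboxylic acid.
  CH(OH): –OH on an sp³ carbon → alcohol (secondary).
  CH2COOCH2: –C(=O)–O–C with C on the carbonyl side → ester.
  CH(NO2): –NO2 on an sp³ carbon → nitro (the N=O is not a carbonyl).
  CH(CH2OCH3): pendant –CH2OCH3: C–O–C linkage → ether.
  CH(OH): –OH on an sp³ carbon → alcohol (secondary).
  CH(OCOCH3): pendant –OC(=O)CH3: an acyloxy group → ester.
  CH2OCH2: C–O–C with sp³ carbons on both sides and no adjacent C=O → ether.
  CH(OH): –OH on an sp³ carbon → alcohol (secondary).
  CH(OH): –OH on an sp³ carbon → alcohol (secondary).
  C≡CH: C≡C triple bond → alkyne.
Ether appears at: CH2OCH2, CH(CH2OCH3), CH(CH2OCH3), CH2OCH2 → 4.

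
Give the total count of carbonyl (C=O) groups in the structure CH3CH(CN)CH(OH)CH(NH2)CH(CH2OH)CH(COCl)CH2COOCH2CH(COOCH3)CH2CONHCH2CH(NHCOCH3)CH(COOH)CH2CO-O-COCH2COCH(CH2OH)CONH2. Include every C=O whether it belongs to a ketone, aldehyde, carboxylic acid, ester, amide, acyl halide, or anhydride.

10

CH(COCl): acyl halide, 1 C=O (running total 1).
CH2COOCH2: ester, 1 C=O (running total 2).
CH(COOCH3): ester, 1 C=O (running total 3).
CH2CONHCH2: amide, 1 C=O (running total 4).
CH(NHCOCH3): amide, 1 C=O (running total 5).
CH(COOH): carboxylic acid, 1 C=O (running total 6).
CH2CO-O-COCH2: anhydride, 2 C=O (running total 8).
CO: ketone, 1 C=O (running total 9).
CONH2: amide, 1 C=O (running total 10).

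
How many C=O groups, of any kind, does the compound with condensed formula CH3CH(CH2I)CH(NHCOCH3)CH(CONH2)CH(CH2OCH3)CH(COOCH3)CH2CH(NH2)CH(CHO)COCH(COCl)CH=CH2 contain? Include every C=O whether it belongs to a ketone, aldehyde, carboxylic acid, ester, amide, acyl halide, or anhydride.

6

CH(NHCOCH3): amide, 1 C=O (running total 1).
CH(CONH2): amide, 1 C=O (running total 2).
CH(COOCH3): ester, 1 C=O (running total 3).
CH(CHO): aldehyde, 1 C=O (running total 4).
CO: ketone, 1 C=O (running total 5).
CH(COCl): acyl halide, 1 C=O (running total 6).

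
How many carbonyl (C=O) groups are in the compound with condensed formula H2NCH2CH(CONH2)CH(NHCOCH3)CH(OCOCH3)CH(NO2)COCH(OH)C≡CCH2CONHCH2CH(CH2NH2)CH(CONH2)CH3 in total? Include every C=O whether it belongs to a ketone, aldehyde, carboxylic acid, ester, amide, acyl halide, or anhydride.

6

CH(CONH2): amide, 1 C=O (running total 1).
CH(NHCOCH3): amide, 1 C=O (running total 2).
CH(OCOCH3): ester, 1 C=O (running total 3).
CO: ketone, 1 C=O (running total 4).
CH2CONHCH2: amide, 1 C=O (running total 5).
CH(CONH2): amide, 1 C=O (running total 6).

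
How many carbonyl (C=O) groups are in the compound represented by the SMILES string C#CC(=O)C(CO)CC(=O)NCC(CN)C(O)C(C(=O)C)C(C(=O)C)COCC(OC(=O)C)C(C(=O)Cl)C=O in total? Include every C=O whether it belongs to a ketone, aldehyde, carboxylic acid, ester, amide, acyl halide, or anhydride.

7

CO: ketone, 1 C=O (running total 1).
CH2CONHCH2: amide, 1 C=O (running total 2).
CH(COCH3): ketone, 1 C=O (running total 3).
CH(COCH3): ketone, 1 C=O (running total 4).
CH(OCOCH3): ester, 1 C=O (running total 5).
CH(COCl): acyl halide, 1 C=O (running total 6).
CHO: aldehyde, 1 C=O (running total 7).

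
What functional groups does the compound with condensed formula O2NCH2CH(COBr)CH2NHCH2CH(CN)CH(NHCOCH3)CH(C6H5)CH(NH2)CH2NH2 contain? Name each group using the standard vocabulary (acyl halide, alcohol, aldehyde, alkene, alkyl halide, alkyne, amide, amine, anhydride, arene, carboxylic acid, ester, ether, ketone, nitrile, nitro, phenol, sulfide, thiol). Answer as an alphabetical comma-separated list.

–NO2 on carbon → nitro group.
pendant –C(=O)X: carbonyl C bonded to C and halogen → acyl halide.
C–N–C with sp³ carbons and no adjacent C=O → amine (secondary).
pendant –C≡N: nitrile.
pendant –NHC(=O)CH3: N bonded to a carbonyl → amide (not amine).
pendant –C6H5: benzene ring → arene.
–NH2 on an sp³ carbon with no adjacent C=O → amine.
–NH2 on an sp³ carbon with no adjacent C=O → amine.

acyl halide, amide, amine, arene, nitrile, nitro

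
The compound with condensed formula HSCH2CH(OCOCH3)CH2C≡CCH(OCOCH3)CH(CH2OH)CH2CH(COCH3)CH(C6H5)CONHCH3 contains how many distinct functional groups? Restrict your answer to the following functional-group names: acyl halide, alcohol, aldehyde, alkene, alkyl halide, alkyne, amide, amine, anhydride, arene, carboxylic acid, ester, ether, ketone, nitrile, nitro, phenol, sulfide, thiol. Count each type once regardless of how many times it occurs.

7

–SH on an sp³ carbon → thiol.
pendant –OC(=O)CH3: an acyloxy group → ester.
C≡C triple bond → alkyne.
pendant –OC(=O)CH3: an acyloxy group → ester.
pendant –CH2OH on an sp³ backbone C → alcohol.
pendant –COCH3: carbonyl C bonded to two carbons → ketone.
pendant –C6H5: benzene ring → arene.
–C(=O)NHCH3: carbonyl C bonded to C and to N → amide (the N is not an amine).
Distinct types present: alcohol, alkyne, amide, arene, ester, ketone, thiol.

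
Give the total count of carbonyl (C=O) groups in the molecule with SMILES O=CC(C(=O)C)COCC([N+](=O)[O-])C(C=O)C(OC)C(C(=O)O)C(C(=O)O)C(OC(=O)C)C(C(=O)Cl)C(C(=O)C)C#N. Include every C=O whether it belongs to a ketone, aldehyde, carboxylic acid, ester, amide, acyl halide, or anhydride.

8

OHC: aldehyde, 1 C=O (running total 1).
CH(COCH3): ketone, 1 C=O (running total 2).
CH(CHO): aldehyde, 1 C=O (running total 3).
CH(COOH): carboxylic acid, 1 C=O (running total 4).
CH(COOH): carboxylic acid, 1 C=O (running total 5).
CH(OCOCH3): ester, 1 C=O (running total 6).
CH(COCl): acyl halide, 1 C=O (running total 7).
CH(COCH3): ketone, 1 C=O (running total 8).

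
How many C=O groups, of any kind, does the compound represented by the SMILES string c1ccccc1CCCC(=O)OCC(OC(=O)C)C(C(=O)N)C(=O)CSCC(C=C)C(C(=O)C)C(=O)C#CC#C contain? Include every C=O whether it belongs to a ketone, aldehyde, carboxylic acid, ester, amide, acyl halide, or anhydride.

6

CH2COOCH2: ester, 1 C=O (running total 1).
CH(OCOCH3): ester, 1 C=O (running total 2).
CH(CONH2): amide, 1 C=O (running total 3).
CO: ketone, 1 C=O (running total 4).
CH(COCH3): ketone, 1 C=O (running total 5).
CO: ketone, 1 C=O (running total 6).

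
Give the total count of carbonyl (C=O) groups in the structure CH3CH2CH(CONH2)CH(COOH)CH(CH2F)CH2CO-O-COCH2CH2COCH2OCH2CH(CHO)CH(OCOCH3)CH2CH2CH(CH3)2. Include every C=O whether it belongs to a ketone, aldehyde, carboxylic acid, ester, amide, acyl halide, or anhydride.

CH(CONH2): amide, 1 C=O (running total 1).
CH(COOH): carboxylic acid, 1 C=O (running total 2).
CH2CO-O-COCH2: anhydride, 2 C=O (running total 4).
CO: ketone, 1 C=O (running total 5).
CH(CHO): aldehyde, 1 C=O (running total 6).
CH(OCOCH3): ester, 1 C=O (running total 7).

7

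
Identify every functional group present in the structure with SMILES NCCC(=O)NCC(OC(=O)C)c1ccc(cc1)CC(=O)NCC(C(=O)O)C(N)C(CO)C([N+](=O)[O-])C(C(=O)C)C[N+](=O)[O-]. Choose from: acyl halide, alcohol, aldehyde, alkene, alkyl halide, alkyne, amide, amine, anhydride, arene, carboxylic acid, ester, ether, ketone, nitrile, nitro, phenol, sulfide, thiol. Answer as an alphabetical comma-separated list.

Taking each segment in turn:
  H2NCH2: –NH2 on an sp³ carbon with no adjacent C=O → amine.
  CH2CONHCH2: –C(=O)–N– linkage → amide (the N is not an amine).
  CH(OCOCH3): pendant –OC(=O)CH3: an acyloxy group → ester.
  C6H4: para-disubstituted benzene ring → arene.
  CH2CONHCH2: –C(=O)–N– linkage → amide (the N is not an amine).
  CH(COOH): pendant –COOH: carbonyl C bonded to C and –OH → carboxylic acid.
  CH(NH2): –NH2 on an sp³ carbon with no adjacent C=O → amine.
  CH(CH2OH): pendant –CH2OH on an sp³ backbone C → alcohol.
  CH(NO2): –NO2 on an sp³ carbon → nitro (the N=O is not a carbonyl).
  CH(COCH3): pendant –COCH3: carbonyl C bonded to two carbons → ketone.
  CH2NO2: –NO2 on carbon → nitro group.

alcohol, amide, amine, arene, carboxylic acid, ester, ketone, nitro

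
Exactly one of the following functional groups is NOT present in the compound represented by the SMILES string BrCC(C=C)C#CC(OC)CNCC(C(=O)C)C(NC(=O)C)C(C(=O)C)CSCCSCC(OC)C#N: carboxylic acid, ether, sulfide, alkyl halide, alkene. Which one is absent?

ether: present (CH(OCH3) — pendant –OCH3: C–O–C with sp³ C, no adjacent C=O → ether).
alkene: present (CH(CH=CH2) — pendant –CH=CH2: C=C double bond → alkene).
alkyl halide: present (BrCH2 — halogen on an sp³ carbon → alkyl halide).
sulfide: present (CH2SCH2 — C–S–C linkage → sulfide (thioether)).
carboxylic acid: absent. In CH(NHCOCH3), the carbonyl is bonded to nitrogen, not to –OH; that is an amide.

carboxylic acid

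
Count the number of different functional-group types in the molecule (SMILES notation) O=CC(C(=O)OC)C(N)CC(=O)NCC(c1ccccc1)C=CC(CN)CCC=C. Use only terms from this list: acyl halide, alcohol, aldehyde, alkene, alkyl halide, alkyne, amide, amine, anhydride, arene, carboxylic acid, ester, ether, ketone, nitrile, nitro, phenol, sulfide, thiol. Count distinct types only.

6

Working along the chain:
  OHC: terminal –CHO: carbonyl C bonded to H and C → aldehyde.
  CH(COOCH3): pendant –COOCH3: carbonyl C bonded to C and –OCH3 → ester.
  CH(NH2): –NH2 on an sp³ carbon with no adjacent C=O → amine.
  CH2CONHCH2: –C(=O)–N– linkage → amide (the N is not an amine).
  CH(C6H5): pendant –C6H5: benzene ring → arene.
  CH=CH: C=C double bond → alkene.
  CH(CH2NH2): pendant –CH2NH2: N on sp³ C, no adjacent C=O → amine.
  CH=CH2: C=C double bond → alkene.
Distinct types present: aldehyde, alkene, amide, amine, arene, ester.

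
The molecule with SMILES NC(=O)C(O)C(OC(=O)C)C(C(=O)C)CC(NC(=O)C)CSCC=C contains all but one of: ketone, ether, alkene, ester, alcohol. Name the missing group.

ester: present (CH(OCOCH3) — pendant –OC(=O)CH3: an acyloxy group → ester).
ketone: present (CH(COCH3) — pendant –COCH3: carbonyl C bonded to two carbons → ketone).
alcohol: present (CH(OH) — –OH on an sp³ carbon → alcohol (secondary)).
alkene: present (CH=CH2 — C=C double bond → alkene).
ether: absent. In CH(OCOCH3), the C–O–C oxygen is adjacent to a C=O, so it belongs to an ester, not an ether.

ether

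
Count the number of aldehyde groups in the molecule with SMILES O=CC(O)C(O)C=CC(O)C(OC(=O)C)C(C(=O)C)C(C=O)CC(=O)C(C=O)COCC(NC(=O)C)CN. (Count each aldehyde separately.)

3

terminal –CHO: carbonyl C bonded to H and C → aldehyde.
–OH on an sp³ carbon → alcohol (secondary).
–OH on an sp³ carbon → alcohol (secondary).
C=C double bond → alkene.
–OH on an sp³ carbon → alcohol (secondary).
pendant –OC(=O)CH3: an acyloxy group → ester.
pendant –COCH3: carbonyl C bonded to two carbons → ketone.
pendant –CHO: carbonyl C bonded to C and H → aldehyde.
–C(=O)– with carbon on both sides → ketone.
pendant –CHO: carbonyl C bonded to C and H → aldehyde.
C–O–C with sp³ carbons on both sides and no adjacent C=O → ether.
pendant –NHC(=O)CH3: N bonded to a carbonyl → amide (not amine).
–NH2 on an sp³ carbon with no adjacent C=O → amine.
Aldehyde appears at: OHC, CH(CHO), CH(CHO) → 3.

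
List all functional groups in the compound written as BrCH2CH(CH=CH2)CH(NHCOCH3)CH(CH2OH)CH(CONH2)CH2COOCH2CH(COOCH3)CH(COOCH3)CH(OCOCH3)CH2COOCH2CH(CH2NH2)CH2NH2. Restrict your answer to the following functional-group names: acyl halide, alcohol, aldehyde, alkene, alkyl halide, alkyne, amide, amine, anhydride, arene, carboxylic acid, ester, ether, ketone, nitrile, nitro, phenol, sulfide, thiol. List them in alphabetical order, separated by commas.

Taking each segment in turn:
  BrCH2: halogen on an sp³ carbon → alkyl halide.
  CH(CH=CH2): pendant –CH=CH2: C=C double bond → alkene.
  CH(NHCOCH3): pendant –NHC(=O)CH3: N bonded to a carbonyl → amide (not amine).
  CH(CH2OH): pendant –CH2OH on an sp³ backbone C → alcohol.
  CH(CONH2): pendant –CONH2: carbonyl C bonded to C and N → amide.
  CH2COOCH2: –C(=O)–O–C with C on the carbonyl side → ester.
  CH(COOCH3): pendant –COOCH3: carbonyl C bonded to C and –OCH3 → ester.
  CH(COOCH3): pendant –COOCH3: carbonyl C bonded to C and –OCH3 → ester.
  CH(OCOCH3): pendant –OC(=O)CH3: an acyloxy group → ester.
  CH2COOCH2: –C(=O)–O–C with C on the carbonyl side → ester.
  CH(CH2NH2): pendant –CH2NH2: N on sp³ C, no adjacent C=O → amine.
  CH2NH2: –NH2 on an sp³ carbon with no adjacent C=O → amine.

alcohol, alkene, alkyl halide, amide, amine, ester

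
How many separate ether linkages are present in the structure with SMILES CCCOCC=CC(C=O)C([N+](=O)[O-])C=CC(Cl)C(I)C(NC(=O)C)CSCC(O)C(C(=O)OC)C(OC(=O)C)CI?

C–O–C with sp³ carbons on both sides and no adjacent C=O → ether.
C=C double bond → alkene.
pendant –CHO: carbonyl C bonded to C and H → aldehyde.
–NO2 on an sp³ carbon → nitro (the N=O is not a carbonyl).
C=C double bond → alkene.
halogen on an sp³ carbon → alkyl halide.
halogen on an sp³ carbon → alkyl halide.
pendant –NHC(=O)CH3: N bonded to a carbonyl → amide (not amine).
C–S–C linkage → sulfide (thioether).
–OH on an sp³ carbon → alcohol (secondary).
pendant –COOCH3: carbonyl C bonded to C and –OCH3 → ester.
pendant –OC(=O)CH3: an acyloxy group → ester.
halogen on an sp³ carbon → alkyl halide.
Ether appears at: CH2OCH2 → 1.

1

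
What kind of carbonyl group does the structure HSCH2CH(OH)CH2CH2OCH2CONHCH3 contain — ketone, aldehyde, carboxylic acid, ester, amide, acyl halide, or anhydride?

The carbonyl is in the CONHCH3 segment: –C(=O)NHCH3: carbonyl C bonded to C and to N → amide (the N is not an amine).

amide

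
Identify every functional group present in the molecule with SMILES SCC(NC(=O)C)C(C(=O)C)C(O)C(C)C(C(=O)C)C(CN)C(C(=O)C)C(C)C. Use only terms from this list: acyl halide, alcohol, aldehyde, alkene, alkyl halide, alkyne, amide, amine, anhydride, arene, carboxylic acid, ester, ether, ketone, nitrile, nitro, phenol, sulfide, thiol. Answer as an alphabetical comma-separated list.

Reading the structure from left to right:
  HSCH2: –SH on an sp³ carbon → thiol.
  CH(NHCOCH3): pendant –NHC(=O)CH3: N bonded to a carbonyl → amide (not amine).
  CH(COCH3): pendant –COCH3: carbonyl C bonded to two carbons → ketone.
  CH(OH): –OH on an sp³ carbon → alcohol (secondary).
  CH(COCH3): pendant –COCH3: carbonyl C bonded to two carbons → ketone.
  CH(CH2NH2): pendant –CH2NH2: N on sp³ C, no adjacent C=O → amine.
  CH(COCH3): pendant –COCH3: carbonyl C bonded to two carbons → ketone.

alcohol, amide, amine, ketone, thiol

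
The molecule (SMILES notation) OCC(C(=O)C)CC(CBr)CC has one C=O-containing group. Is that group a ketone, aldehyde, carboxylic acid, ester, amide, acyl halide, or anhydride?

The carbonyl is in the CH(COCH3) segment: pendant –COCH3: carbonyl C bonded to two carbons → ketone.

ketone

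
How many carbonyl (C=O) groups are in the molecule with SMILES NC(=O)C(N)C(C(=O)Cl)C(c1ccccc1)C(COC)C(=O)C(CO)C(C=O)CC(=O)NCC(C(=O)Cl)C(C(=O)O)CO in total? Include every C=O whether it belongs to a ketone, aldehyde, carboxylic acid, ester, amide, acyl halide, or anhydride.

7

H2NCO: amide, 1 C=O (running total 1).
CH(COCl): acyl halide, 1 C=O (running total 2).
CO: ketone, 1 C=O (running total 3).
CH(CHO): aldehyde, 1 C=O (running total 4).
CH2CONHCH2: amide, 1 C=O (running total 5).
CH(COCl): acyl halide, 1 C=O (running total 6).
CH(COOH): carboxylic acid, 1 C=O (running total 7).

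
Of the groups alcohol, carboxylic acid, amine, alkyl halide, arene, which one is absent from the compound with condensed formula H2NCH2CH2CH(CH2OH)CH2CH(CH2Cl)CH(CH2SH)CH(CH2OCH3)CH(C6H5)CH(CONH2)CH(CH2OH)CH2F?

carboxylic acid

amine: present (H2NCH2 — –NH2 on an sp³ carbon with no adjacent C=O → amine).
alkyl halide: present (CH(CH2Cl) — pendant –CH2X: halogen on sp³ carbon → alkyl halide).
arene: present (CH(C6H5) — pendant –C6H5: benzene ring → arene).
alcohol: present (CH(CH2OH) — pendant –CH2OH on an sp³ backbone C → alcohol).
carboxylic acid: absent. In CH(CONH2), the carbonyl is bonded to nitrogen, not to –OH; that is an amide.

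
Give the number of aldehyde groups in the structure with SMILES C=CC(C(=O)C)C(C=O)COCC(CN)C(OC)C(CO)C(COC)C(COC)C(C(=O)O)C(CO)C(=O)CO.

1

C=C double bond → alkene.
pendant –COCH3: carbonyl C bonded to two carbons → ketone.
pendant –CHO: carbonyl C bonded to C and H → aldehyde.
C–O–C with sp³ carbons on both sides and no adjacent C=O → ether.
pendant –CH2NH2: N on sp³ C, no adjacent C=O → amine.
pendant –OCH3: C–O–C with sp³ C, no adjacent C=O → ether.
pendant –CH2OH on an sp³ backbone C → alcohol.
pendant –CH2OCH3: C–O–C linkage → ether.
pendant –CH2OCH3: C–O–C linkage → ether.
pendant –COOH: carbonyl C bonded to C and –OH → carboxylic acid.
pendant –CH2OH on an sp³ backbone C → alcohol.
–C(=O)– with carbon on both sides → ketone.
–OH on an sp³ carbon → alcohol.
Aldehyde appears at: CH(CHO) → 1.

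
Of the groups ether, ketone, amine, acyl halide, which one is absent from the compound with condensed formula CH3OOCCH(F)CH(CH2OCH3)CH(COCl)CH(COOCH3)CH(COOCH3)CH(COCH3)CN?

acyl halide: present (CH(COCl) — pendant –C(=O)X: carbonyl C bonded to C and halogen → acyl halide).
ether: present (CH(CH2OCH3) — pendant –CH2OCH3: C–O–C linkage → ether).
ketone: present (CH(COCH3) — pendant –COCH3: carbonyl C bonded to two carbons → ketone).
amine: no segment matches this pattern.

amine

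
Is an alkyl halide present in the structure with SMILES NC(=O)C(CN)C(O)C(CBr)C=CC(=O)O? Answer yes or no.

–C(=O)NH2: carbonyl C bonded to C and to N → amide (the N is not a separate amine).
pendant –CH2NH2: N on sp³ C, no adjacent C=O → amine.
–OH on an sp³ carbon → alcohol (secondary).
pendant –CH2X: halogen on sp³ carbon → alkyl halide.
C=C double bond → alkene.
–COOH: carbonyl C bonded to –OH and C → carboxylic acid (the –OH is not a separate alcohol).
The CH(CH2Br) segment supplies the alkyl halide: pendant –CH2X: halogen on sp³ carbon → alkyl halide.

yes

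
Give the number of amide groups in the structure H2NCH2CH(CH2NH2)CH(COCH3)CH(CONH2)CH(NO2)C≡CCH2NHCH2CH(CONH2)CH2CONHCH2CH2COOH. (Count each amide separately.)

3

–NH2 on an sp³ carbon with no adjacent C=O → amine.
pendant –CH2NH2: N on sp³ C, no adjacent C=O → amine.
pendant –COCH3: carbonyl C bonded to two carbons → ketone.
pendant –CONH2: carbonyl C bonded to C and N → amide.
–NO2 on an sp³ carbon → nitro (the N=O is not a carbonyl).
C≡C triple bond → alkyne.
C–N–C with sp³ carbons and no adjacent C=O → amine (secondary).
pendant –CONH2: carbonyl C bonded to C and N → amide.
–C(=O)–N– linkage → amide (the N is not an amine).
–COOH: carbonyl C bonded to –OH and C → carboxylic acid (the –OH is not a separate alcohol).
Amide appears at: CH(CONH2), CH(CONH2), CH2CONHCH2 → 3.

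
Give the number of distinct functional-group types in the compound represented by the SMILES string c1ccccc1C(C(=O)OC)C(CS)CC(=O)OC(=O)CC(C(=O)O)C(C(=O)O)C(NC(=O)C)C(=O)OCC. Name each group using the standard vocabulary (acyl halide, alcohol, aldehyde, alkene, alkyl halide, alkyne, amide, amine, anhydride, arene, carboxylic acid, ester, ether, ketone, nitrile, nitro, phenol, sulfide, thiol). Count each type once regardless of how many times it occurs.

Working along the chain:
  C6H5: C6H5– phenyl ring → arene.
  CH(COOCH3): pendant –COOCH3: carbonyl C bonded to C and –OCH3 → ester.
  CH(CH2SH): pendant –CH2SH → thiol.
  CH2CO-O-COCH2: two acyl groups sharing one oxygen, –C(=O)–O–C(=O)– → anhydride.
  CH(COOH): pendant –COOH: carbonyl C bonded to C and –OH → carboxylic acid.
  CH(COOH): pendant –COOH: carbonyl C bonded to C and –OH → carboxylic acid.
  CH(NHCOCH3): pendant –NHC(=O)CH3: N bonded to a carbonyl → amide (not amine).
  COOCH2CH3: –C(=O)OCH2CH3: carbonyl C bonded to C and to –OEt → ester.
Distinct types present: amide, anhydride, arene, carboxylic acid, ester, thiol.

6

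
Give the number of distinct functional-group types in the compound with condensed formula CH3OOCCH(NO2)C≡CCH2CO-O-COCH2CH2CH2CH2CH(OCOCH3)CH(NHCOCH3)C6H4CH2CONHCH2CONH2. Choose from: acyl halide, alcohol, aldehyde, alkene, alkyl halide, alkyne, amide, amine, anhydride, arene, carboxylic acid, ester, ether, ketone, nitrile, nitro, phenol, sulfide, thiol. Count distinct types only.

6

Taking each segment in turn:
  CH3OOC: CH3O–C(=O)–: carbonyl C bonded to C and to –OCH3 → ester (not ketone + ether).
  CH(NO2): –NO2 on an sp³ carbon → nitro (the N=O is not a carbonyl).
  C≡C: C≡C triple bond → alkyne.
  CH2CO-O-COCH2: two acyl groups sharing one oxygen, –C(=O)–O–C(=O)– → anhydride.
  CH(OCOCH3): pendant –OC(=O)CH3: an acyloxy group → ester.
  CH(NHCOCH3): pendant –NHC(=O)CH3: N bonded to a carbonyl → amide (not amine).
  C6H4: para-disubstituted benzene ring → arene.
  CH2CONHCH2: –C(=O)–N– linkage → amide (the N is not an amine).
  CONH2: –C(=O)NH2: carbonyl C bonded to C and to N → amide (the N is not a separate amine).
Distinct types present: alkyne, amide, anhydride, arene, ester, nitro.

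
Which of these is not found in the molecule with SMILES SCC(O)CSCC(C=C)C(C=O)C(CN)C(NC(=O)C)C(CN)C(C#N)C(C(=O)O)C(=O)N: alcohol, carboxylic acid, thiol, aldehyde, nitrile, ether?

thiol: present (HSCH2 — –SH on an sp³ carbon → thiol).
alcohol: present (CH(OH) — –OH on an sp³ carbon → alcohol (secondary)).
aldehyde: present (CH(CHO) — pendant –CHO: carbonyl C bonded to C and H → aldehyde).
nitrile: present (CH(CN) — pendant –C≡N: nitrile).
carboxylic acid: present (CH(COOH) — pendant –COOH: carbonyl C bonded to C and –OH → carboxylic acid).
ether: no segment matches this pattern.

ether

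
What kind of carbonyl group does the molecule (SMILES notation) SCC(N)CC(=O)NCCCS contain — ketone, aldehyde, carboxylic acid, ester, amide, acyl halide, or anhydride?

amide

The carbonyl is in the CH2CONHCH2 segment: –C(=O)–N– linkage → amide (the N is not an amine).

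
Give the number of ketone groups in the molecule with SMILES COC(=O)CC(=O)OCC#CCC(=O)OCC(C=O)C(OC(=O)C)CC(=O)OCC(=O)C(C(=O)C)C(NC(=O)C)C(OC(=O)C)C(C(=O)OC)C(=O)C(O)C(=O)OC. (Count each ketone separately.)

3

Reading the structure from left to right:
  CH3OOC: CH3O–C(=O)–: carbonyl C bonded to C and to –OCH3 → ester (not ketone + ether).
  CH2COOCH2: –C(=O)–O–C with C on the carbonyl side → ester.
  C≡C: C≡C triple bond → alkyne.
  CH2COOCH2: –C(=O)–O–C with C on the carbonyl side → ester.
  CH(CHO): pendant –CHO: carbonyl C bonded to C and H → aldehyde.
  CH(OCOCH3): pendant –OC(=O)CH3: an acyloxy group → ester.
  CH2COOCH2: –C(=O)–O–C with C on the carbonyl side → ester.
  CO: –C(=O)– with carbon on both sides → ketone.
  CH(COCH3): pendant –COCH3: carbonyl C bonded to two carbons → ketone.
  CH(NHCOCH3): pendant –NHC(=O)CH3: N bonded to a carbonyl → amide (not amine).
  CH(OCOCH3): pendant –OC(=O)CH3: an acyloxy group → ester.
  CH(COOCH3): pendant –COOCH3: carbonyl C bonded to C and –OCH3 → ester.
  CO: –C(=O)– with carbon on both sides → ketone.
  CH(OH): –OH on an sp³ carbon → alcohol (secondary).
  COOCH3: –C(=O)OCH3: carbonyl C bonded to C and to –OCH3 → ester (not ketone + ether).
Ketone appears at: CO, CH(COCH3), CO → 3.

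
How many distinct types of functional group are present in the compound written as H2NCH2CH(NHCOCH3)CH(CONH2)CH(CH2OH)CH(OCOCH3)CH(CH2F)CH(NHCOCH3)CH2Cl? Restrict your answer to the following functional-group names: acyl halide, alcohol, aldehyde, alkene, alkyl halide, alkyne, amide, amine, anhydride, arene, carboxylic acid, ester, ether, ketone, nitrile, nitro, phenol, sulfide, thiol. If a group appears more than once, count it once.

5

–NH2 on an sp³ carbon with no adjacent C=O → amine.
pendant –NHC(=O)CH3: N bonded to a carbonyl → amide (not amine).
pendant –CONH2: carbonyl C bonded to C and N → amide.
pendant –CH2OH on an sp³ backbone C → alcohol.
pendant –OC(=O)CH3: an acyloxy group → ester.
pendant –CH2X: halogen on sp³ carbon → alkyl halide.
pendant –NHC(=O)CH3: N bonded to a carbonyl → amide (not amine).
halogen on an sp³ carbon → alkyl halide.
Distinct types present: alcohol, alkyl halide, amide, amine, ester.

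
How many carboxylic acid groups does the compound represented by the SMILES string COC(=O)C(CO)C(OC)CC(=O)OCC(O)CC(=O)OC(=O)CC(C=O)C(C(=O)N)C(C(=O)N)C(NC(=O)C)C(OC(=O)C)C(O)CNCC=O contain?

0

Taking each segment in turn:
  CH3OOC: CH3O–C(=O)–: carbonyl C bonded to C and to –OCH3 → ester (not ketone + ether).
  CH(CH2OH): pendant –CH2OH on an sp³ backbone C → alcohol.
  CH(OCH3): pendant –OCH3: C–O–C with sp³ C, no adjacent C=O → ether.
  CH2COOCH2: –C(=O)–O–C with C on the carbonyl side → ester.
  CH(OH): –OH on an sp³ carbon → alcohol (secondary).
  CH2CO-O-COCH2: two acyl groups sharing one oxygen, –C(=O)–O–C(=O)– → anhydride.
  CH(CHO): pendant –CHO: carbonyl C bonded to C and H → aldehyde.
  CH(CONH2): pendant –CONH2: carbonyl C bonded to C and N → amide.
  CH(CONH2): pendant –CONH2: carbonyl C bonded to C and N → amide.
  CH(NHCOCH3): pendant –NHC(=O)CH3: N bonded to a carbonyl → amide (not amine).
  CH(OCOCH3): pendant –OC(=O)CH3: an acyloxy group → ester.
  CH(OH): –OH on an sp³ carbon → alcohol (secondary).
  CH2NHCH2: C–N–C with sp³ carbons and no adjacent C=O → amine (secondary).
  CHO: terminal –CHO: carbonyl C bonded to H and C → aldehyde.
No segment is a carboxylic acid: CH3OOC is ester, not carboxylic acid; CH(CH2OH) is alcohol, not carboxylic acid; CH2COOCH2 is ester, not carboxylic acid. → 0.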